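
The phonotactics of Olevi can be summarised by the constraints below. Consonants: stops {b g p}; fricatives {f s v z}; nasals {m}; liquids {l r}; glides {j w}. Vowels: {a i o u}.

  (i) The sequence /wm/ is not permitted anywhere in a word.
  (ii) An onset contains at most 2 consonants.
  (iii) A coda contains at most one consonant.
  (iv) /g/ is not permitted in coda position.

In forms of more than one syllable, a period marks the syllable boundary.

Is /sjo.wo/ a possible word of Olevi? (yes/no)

/sjo.wo/ — σ1 onset /sj/ (2C), coda /∅/ ok; σ2 onset /w/, coda /∅/ ok → phonotactically legal

yes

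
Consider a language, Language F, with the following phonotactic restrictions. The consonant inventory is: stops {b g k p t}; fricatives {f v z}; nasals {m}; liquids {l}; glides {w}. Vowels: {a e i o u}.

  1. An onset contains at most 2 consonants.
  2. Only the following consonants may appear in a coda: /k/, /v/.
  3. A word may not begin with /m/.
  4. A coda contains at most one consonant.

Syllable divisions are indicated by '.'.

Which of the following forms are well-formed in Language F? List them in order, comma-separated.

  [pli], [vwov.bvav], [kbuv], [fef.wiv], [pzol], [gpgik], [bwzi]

[pli], [vwov.bvav], [kbuv]

[pli] — σ1 onset /pl/ (2C), coda /∅/ ok → well-formed
[vwov.bvav] — σ1 onset /vw/ (2C), coda /v/ ok; σ2 onset /bv/ (2C), coda /v/ ok → well-formed
[kbuv] — σ1 onset /kb/ (2C), coda /v/ ok → well-formed
[fef.wiv] — violates constraint 2: syllable 1 coda contains /f/, which is not a licensed coda consonant → ill-formed
[pzol] — violates constraint 2: syllable 1 coda contains /l/, which is not a licensed coda consonant → ill-formed
[gpgik] — violates constraint 1: syllable 1 onset /gpg/ has 3 consonants (> 2) → ill-formed
[bwzi] — violates constraint 1: syllable 1 onset /bwz/ has 3 consonants (> 2) → ill-formed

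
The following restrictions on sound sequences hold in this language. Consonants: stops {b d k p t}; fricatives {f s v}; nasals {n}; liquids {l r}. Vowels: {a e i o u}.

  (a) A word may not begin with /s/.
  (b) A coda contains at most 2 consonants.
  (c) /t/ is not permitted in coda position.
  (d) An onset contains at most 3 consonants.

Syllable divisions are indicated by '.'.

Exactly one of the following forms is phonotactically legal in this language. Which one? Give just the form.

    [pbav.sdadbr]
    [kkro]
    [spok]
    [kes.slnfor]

[pbav.sdadbr] — violates constraint (b): syllable 2 coda /dbr/ has 3 consonants (> 2) → phonotactically illegal
[kkro] — σ1 onset /kkr/ (3C), coda /∅/ ok → phonotactically legal
[spok] — violates constraint (a): word begins with /s/ → phonotactically illegal
[kes.slnfor] — violates constraint (d): syllable 2 onset /slnf/ has 4 consonants (> 3) → phonotactically illegal

[kkro]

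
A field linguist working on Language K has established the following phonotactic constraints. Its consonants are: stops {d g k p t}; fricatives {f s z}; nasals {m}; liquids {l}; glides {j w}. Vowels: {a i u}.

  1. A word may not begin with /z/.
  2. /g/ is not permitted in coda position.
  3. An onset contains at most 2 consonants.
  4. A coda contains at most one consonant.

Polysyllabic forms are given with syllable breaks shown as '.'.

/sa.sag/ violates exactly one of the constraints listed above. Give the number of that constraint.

2

/sa.sag/: syllable 2 coda contains /g/.
This is a violation of constraint 2: "/g/ is not permitted in coda position."
The remaining constraints (1, 3, 4) are satisfied.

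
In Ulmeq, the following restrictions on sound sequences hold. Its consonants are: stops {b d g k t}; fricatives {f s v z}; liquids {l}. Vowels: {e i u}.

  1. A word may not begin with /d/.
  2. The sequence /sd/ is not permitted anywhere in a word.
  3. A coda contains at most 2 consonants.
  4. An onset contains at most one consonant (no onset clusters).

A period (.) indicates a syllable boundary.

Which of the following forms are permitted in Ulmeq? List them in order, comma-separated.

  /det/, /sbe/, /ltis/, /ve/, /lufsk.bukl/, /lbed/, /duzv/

/ve/

/det/ — violates constraint 1: word begins with /d/ → not permitted
/sbe/ — violates constraint 4: syllable 1 onset /sb/ has 2 consonants (> 1) → not permitted
/ltis/ — violates constraint 4: syllable 1 onset /lt/ has 2 consonants (> 1) → not permitted
/ve/ — σ1 onset /v/, coda /∅/ ok → permitted
/lufsk.bukl/ — violates constraint 3: syllable 1 coda /fsk/ has 3 consonants (> 2) → not permitted
/lbed/ — violates constraint 4: syllable 1 onset /lb/ has 2 consonants (> 1) → not permitted
/duzv/ — violates constraint 1: word begins with /d/ → not permitted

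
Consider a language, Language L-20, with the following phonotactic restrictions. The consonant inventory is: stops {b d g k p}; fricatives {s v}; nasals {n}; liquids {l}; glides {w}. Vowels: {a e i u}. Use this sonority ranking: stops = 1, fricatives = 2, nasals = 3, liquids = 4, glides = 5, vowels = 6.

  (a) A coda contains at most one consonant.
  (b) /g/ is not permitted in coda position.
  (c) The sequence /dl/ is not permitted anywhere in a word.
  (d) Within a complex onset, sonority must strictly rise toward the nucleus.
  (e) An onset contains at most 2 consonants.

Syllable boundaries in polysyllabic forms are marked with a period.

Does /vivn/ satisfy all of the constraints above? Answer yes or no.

no

/vivn/ — violates constraint (a): syllable 1 coda /vn/ has 2 consonants (> 1) → not permitted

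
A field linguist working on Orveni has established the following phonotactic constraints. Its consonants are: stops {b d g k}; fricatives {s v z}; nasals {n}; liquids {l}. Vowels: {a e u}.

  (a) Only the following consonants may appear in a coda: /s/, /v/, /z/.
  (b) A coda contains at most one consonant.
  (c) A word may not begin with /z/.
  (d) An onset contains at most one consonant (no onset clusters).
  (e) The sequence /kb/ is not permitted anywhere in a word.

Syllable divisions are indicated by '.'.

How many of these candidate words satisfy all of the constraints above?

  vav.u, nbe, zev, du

vav.u — σ1 onset /v/, coda /v/ ok; σ2 onset /∅/, coda /∅/ ok → phonotactically legal
nbe — violates constraint (d): syllable 1 onset /nb/ has 2 consonants (> 1) → phonotactically illegal
zev — violates constraint (c): word begins with /z/ → phonotactically illegal
du — σ1 onset /d/, coda /∅/ ok → phonotactically legal
Phonotactically legal: vav.u, du → 2.

2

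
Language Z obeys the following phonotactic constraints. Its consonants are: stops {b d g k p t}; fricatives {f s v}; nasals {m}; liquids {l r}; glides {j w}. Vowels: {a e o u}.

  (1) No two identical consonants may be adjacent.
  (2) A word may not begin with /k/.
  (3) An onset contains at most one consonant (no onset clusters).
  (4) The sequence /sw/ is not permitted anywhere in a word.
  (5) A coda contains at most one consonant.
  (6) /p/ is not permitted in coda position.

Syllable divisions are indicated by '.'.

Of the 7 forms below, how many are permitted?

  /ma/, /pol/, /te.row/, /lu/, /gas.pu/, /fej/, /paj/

7

/ma/ — σ1 onset /m/, coda /∅/ ok → permitted
/pol/ — σ1 onset /p/, coda /l/ ok → permitted
/te.row/ — σ1 onset /t/, coda /∅/ ok; σ2 onset /r/, coda /w/ ok → permitted
/lu/ — σ1 onset /l/, coda /∅/ ok → permitted
/gas.pu/ — σ1 onset /g/, coda /s/ ok; σ2 onset /p/, coda /∅/ ok → permitted
/fej/ — σ1 onset /f/, coda /j/ ok → permitted
/paj/ — σ1 onset /p/, coda /j/ ok → permitted
Permitted: /ma/, /pol/, /te.row/, /lu/, /gas.pu/, /fej/, /paj/ → 7.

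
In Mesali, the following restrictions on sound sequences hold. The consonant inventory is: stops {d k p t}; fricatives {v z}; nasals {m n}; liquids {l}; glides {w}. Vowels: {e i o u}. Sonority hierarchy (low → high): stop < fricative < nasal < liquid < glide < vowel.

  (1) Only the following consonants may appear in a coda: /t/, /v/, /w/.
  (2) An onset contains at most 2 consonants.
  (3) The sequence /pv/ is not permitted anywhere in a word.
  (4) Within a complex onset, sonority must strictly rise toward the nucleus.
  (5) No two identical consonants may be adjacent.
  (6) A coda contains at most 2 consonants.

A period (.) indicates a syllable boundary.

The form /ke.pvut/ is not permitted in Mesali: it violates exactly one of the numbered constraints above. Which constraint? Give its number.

3

/ke.pvut/: contains banned sequence /pv/.
This is a violation of constraint 3: "The sequence /pv/ is not permitted anywhere in a word."
The remaining constraints (1, 2, 4, 5, 6) are satisfied.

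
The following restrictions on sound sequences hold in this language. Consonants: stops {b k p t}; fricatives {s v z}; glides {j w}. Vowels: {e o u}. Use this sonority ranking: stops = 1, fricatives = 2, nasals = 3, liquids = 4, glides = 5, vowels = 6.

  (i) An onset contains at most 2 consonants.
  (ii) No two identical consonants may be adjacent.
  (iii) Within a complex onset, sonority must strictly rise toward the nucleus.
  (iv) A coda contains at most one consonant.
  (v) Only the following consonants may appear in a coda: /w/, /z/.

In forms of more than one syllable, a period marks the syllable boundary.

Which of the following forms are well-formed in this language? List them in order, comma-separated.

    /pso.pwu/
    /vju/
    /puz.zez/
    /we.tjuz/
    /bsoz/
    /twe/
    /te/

/pso.pwu/ — σ1 onset /ps/ (1→2 rises), coda /∅/ ok; σ2 onset /pw/ (1→5 rises), coda /∅/ ok → well-formed
/vju/ — σ1 onset /vj/ (2→5 rises), coda /∅/ ok → well-formed
/puz.zez/ — violates constraint (ii): adjacent identical consonants /zz/ → ill-formed
/we.tjuz/ — σ1 onset /w/, coda /∅/ ok; σ2 onset /tj/ (1→5 rises), coda /z/ ok → well-formed
/bsoz/ — σ1 onset /bs/ (1→2 rises), coda /z/ ok → well-formed
/twe/ — σ1 onset /tw/ (1→5 rises), coda /∅/ ok → well-formed
/te/ — σ1 onset /t/, coda /∅/ ok → well-formed

/pso.pwu/, /vju/, /we.tjuz/, /bsoz/, /twe/, /te/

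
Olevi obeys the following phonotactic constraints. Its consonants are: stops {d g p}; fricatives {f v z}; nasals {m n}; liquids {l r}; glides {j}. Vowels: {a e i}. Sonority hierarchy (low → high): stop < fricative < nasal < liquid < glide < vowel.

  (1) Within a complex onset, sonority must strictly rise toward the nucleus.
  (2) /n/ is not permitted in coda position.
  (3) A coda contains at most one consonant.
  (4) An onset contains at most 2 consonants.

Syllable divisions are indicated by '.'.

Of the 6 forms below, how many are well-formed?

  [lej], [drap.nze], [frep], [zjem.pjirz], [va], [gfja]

3

[lej] — σ1 onset /l/, coda /j/ ok → well-formed
[drap.nze] — violates constraint 1: syllable 2 onset /nz/: /n/ (nasal, 3) → /z/ (fricative, 2) does not rise → ill-formed
[frep] — σ1 onset /fr/ (2→4 rises), coda /p/ ok → well-formed
[zjem.pjirz] — violates constraint 3: syllable 2 coda /rz/ has 2 consonants (> 1) → ill-formed
[va] — σ1 onset /v/, coda /∅/ ok → well-formed
[gfja] — violates constraint 4: syllable 1 onset /gfj/ has 3 consonants (> 2) → ill-formed
Well-formed: [lej], [frep], [va] → 3.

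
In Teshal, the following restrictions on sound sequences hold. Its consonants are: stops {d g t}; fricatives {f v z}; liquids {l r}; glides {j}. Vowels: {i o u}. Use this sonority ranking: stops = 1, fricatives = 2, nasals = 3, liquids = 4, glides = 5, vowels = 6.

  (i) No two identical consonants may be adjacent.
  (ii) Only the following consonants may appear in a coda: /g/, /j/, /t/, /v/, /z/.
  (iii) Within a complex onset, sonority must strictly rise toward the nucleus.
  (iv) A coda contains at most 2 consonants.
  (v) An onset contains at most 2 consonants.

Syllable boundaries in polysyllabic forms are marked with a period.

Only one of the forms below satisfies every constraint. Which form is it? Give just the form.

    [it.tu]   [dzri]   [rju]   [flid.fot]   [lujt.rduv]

[it.tu] — violates constraint (i): adjacent identical consonants /tt/ → illicit
[dzri] — violates constraint (v): syllable 1 onset /dzr/ has 3 consonants (> 2) → illicit
[rju] — σ1 onset /rj/ (4→5 rises), coda /∅/ ok → licit
[flid.fot] — violates constraint (ii): syllable 1 coda contains /d/, which is not a licensed coda consonant → illicit
[lujt.rduv] — violates constraint (iii): syllable 2 onset /rd/: /r/ (liquid, 4) → /d/ (stop, 1) does not rise → illicit

[rju]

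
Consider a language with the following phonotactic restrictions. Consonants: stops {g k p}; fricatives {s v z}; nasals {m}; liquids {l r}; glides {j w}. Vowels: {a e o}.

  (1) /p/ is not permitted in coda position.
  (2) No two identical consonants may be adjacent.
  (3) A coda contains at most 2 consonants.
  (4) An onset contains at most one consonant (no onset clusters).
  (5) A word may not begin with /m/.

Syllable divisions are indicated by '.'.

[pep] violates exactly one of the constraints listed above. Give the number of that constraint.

1

[pep]: syllable 1 coda contains /p/.
This is a violation of constraint 1: "/p/ is not permitted in coda position."
The remaining constraints (2, 3, 4, 5) are satisfied.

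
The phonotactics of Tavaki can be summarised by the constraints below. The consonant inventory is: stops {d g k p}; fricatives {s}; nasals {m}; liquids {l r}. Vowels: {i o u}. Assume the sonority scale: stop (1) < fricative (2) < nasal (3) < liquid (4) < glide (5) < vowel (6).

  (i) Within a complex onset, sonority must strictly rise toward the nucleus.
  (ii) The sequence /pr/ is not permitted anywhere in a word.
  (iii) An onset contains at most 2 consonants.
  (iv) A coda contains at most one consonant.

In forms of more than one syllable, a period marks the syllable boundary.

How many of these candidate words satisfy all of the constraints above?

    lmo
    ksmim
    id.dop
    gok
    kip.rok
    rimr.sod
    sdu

lmo — violates constraint (i): syllable 1 onset /lm/: /l/ (liquid, 4) → /m/ (nasal, 3) does not rise → illicit
ksmim — violates constraint (iii): syllable 1 onset /ksm/ has 3 consonants (> 2) → illicit
id.dop — σ1 onset /∅/, coda /d/ ok; σ2 onset /d/, coda /p/ ok → licit
gok — σ1 onset /g/, coda /k/ ok → licit
kip.rok — violates constraint (ii): contains banned sequence /pr/ → illicit
rimr.sod — violates constraint (iv): syllable 1 coda /mr/ has 2 consonants (> 1) → illicit
sdu — violates constraint (i): syllable 1 onset /sd/: /s/ (fricative, 2) → /d/ (stop, 1) does not rise → illicit
Licit: id.dop, gok → 2.

2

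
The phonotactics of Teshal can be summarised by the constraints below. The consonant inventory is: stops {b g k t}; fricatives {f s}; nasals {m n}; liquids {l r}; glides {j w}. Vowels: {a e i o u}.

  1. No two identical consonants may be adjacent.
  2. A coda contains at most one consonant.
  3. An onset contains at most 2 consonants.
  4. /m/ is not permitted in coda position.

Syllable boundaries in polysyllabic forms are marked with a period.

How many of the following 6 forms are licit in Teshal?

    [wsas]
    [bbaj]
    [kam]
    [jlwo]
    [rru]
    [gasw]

[wsas] — σ1 onset /ws/ (2C), coda /s/ ok → licit
[bbaj] — violates constraint 1: adjacent identical consonants /bb/ → illicit
[kam] — violates constraint 4: syllable 1 coda contains /m/ → illicit
[jlwo] — violates constraint 3: syllable 1 onset /jlw/ has 3 consonants (> 2) → illicit
[rru] — violates constraint 1: adjacent identical consonants /rr/ → illicit
[gasw] — violates constraint 2: syllable 1 coda /sw/ has 2 consonants (> 1) → illicit
Licit: [wsas] → 1.

1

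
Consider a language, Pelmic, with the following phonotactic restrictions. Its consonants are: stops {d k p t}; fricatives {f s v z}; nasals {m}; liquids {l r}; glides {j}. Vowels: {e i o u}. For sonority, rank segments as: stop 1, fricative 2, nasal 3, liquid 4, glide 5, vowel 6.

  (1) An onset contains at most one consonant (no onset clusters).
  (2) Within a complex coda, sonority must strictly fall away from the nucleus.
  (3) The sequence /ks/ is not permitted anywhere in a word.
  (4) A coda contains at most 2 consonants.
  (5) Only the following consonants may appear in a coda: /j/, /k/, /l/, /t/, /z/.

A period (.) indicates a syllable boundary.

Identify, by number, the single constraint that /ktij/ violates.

1

/ktij/: syllable 1 onset /kt/ has 2 consonants (> 1).
This is a violation of constraint 1: "An onset contains at most one consonant (no onset clusters)."
The remaining constraints (2, 3, 4, 5) are satisfied.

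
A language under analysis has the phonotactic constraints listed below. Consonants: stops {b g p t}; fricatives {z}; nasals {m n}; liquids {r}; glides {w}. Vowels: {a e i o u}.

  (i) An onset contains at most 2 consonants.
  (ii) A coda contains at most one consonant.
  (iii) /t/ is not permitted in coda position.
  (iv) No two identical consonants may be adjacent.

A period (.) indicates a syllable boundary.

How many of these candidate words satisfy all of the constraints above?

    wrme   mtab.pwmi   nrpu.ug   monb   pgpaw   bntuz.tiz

wrme — violates constraint (i): syllable 1 onset /wrm/ has 3 consonants (> 2) → phonotactically illegal
mtab.pwmi — violates constraint (i): syllable 2 onset /pwm/ has 3 consonants (> 2) → phonotactically illegal
nrpu.ug — violates constraint (i): syllable 1 onset /nrp/ has 3 consonants (> 2) → phonotactically illegal
monb — violates constraint (ii): syllable 1 coda /nb/ has 2 consonants (> 1) → phonotactically illegal
pgpaw — violates constraint (i): syllable 1 onset /pgp/ has 3 consonants (> 2) → phonotactically illegal
bntuz.tiz — violates constraint (i): syllable 1 onset /bnt/ has 3 consonants (> 2) → phonotactically illegal
No form is phonotactically legal → 0.

0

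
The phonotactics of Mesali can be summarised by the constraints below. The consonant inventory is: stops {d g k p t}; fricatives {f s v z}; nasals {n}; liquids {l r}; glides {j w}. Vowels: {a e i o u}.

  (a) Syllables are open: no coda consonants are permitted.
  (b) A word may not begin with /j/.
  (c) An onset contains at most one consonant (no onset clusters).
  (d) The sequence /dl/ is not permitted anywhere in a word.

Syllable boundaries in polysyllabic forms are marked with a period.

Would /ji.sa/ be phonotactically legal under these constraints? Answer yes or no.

no

/ji.sa/ — violates constraint (b): word begins with /j/ → phonotactically illegal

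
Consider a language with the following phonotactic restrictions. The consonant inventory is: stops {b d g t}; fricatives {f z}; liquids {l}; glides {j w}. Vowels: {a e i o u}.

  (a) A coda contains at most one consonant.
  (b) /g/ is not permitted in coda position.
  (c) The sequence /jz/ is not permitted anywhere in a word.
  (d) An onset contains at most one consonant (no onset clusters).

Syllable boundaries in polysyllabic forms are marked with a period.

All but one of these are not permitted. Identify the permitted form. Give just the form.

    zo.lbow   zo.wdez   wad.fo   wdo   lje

zo.lbow — violates constraint (d): syllable 2 onset /lb/ has 2 consonants (> 1) → not permitted
zo.wdez — violates constraint (d): syllable 2 onset /wd/ has 2 consonants (> 1) → not permitted
wad.fo — σ1 onset /w/, coda /d/ ok; σ2 onset /f/, coda /∅/ ok → permitted
wdo — violates constraint (d): syllable 1 onset /wd/ has 2 consonants (> 1) → not permitted
lje — violates constraint (d): syllable 1 onset /lj/ has 2 consonants (> 1) → not permitted

wad.fo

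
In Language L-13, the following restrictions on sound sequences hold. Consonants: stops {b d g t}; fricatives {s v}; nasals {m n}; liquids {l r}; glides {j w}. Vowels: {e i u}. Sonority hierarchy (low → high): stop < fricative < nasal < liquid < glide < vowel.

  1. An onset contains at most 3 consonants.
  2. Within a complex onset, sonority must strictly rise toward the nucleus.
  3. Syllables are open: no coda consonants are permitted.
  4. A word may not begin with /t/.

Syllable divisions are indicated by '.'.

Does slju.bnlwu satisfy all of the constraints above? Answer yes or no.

no

slju.bnlwu — violates constraint 1: syllable 2 onset /bnlw/ has 4 consonants (> 3) → illicit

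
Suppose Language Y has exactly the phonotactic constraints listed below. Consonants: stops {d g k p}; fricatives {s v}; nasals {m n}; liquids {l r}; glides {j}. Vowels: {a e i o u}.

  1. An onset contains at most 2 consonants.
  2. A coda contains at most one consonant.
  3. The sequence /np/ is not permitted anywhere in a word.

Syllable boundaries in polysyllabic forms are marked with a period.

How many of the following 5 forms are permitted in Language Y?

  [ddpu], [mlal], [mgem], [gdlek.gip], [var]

3

[ddpu] — violates constraint 1: syllable 1 onset /ddp/ has 3 consonants (> 2) → not permitted
[mlal] — σ1 onset /ml/ (2C), coda /l/ ok → permitted
[mgem] — σ1 onset /mg/ (2C), coda /m/ ok → permitted
[gdlek.gip] — violates constraint 1: syllable 1 onset /gdl/ has 3 consonants (> 2) → not permitted
[var] — σ1 onset /v/, coda /r/ ok → permitted
Permitted: [mlal], [mgem], [var] → 3.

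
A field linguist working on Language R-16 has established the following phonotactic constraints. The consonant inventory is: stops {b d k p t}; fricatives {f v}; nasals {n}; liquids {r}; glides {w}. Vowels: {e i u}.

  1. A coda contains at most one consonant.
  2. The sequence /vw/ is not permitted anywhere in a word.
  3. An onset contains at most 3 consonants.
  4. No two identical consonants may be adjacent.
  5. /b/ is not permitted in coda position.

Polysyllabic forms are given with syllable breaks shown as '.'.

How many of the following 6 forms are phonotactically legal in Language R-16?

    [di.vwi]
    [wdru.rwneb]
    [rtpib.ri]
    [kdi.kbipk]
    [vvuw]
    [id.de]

[di.vwi] — violates constraint 2: contains banned sequence /vw/ → phonotactically illegal
[wdru.rwneb] — violates constraint 5: syllable 2 coda contains /b/ → phonotactically illegal
[rtpib.ri] — violates constraint 5: syllable 1 coda contains /b/ → phonotactically illegal
[kdi.kbipk] — violates constraint 1: syllable 2 coda /pk/ has 2 consonants (> 1) → phonotactically illegal
[vvuw] — violates constraint 4: adjacent identical consonants /vv/ → phonotactically illegal
[id.de] — violates constraint 4: adjacent identical consonants /dd/ → phonotactically illegal
No form is phonotactically legal → 0.

0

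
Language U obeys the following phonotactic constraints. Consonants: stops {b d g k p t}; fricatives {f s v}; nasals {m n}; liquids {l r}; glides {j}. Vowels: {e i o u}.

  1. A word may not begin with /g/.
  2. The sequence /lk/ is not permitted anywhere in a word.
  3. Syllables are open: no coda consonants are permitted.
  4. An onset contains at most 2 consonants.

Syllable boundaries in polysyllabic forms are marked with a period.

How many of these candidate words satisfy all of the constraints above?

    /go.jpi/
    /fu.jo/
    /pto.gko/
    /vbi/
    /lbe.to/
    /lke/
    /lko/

/go.jpi/ — violates constraint 1: word begins with /g/ → illicit
/fu.jo/ — σ1 onset /f/, coda /∅/ ok; σ2 onset /j/, coda /∅/ ok → licit
/pto.gko/ — σ1 onset /pt/ (2C), coda /∅/ ok; σ2 onset /gk/ (2C), coda /∅/ ok → licit
/vbi/ — σ1 onset /vb/ (2C), coda /∅/ ok → licit
/lbe.to/ — σ1 onset /lb/ (2C), coda /∅/ ok; σ2 onset /t/, coda /∅/ ok → licit
/lke/ — violates constraint 2: contains banned sequence /lk/ → illicit
/lko/ — violates constraint 2: contains banned sequence /lk/ → illicit
Licit: /fu.jo/, /pto.gko/, /vbi/, /lbe.to/ → 4.

4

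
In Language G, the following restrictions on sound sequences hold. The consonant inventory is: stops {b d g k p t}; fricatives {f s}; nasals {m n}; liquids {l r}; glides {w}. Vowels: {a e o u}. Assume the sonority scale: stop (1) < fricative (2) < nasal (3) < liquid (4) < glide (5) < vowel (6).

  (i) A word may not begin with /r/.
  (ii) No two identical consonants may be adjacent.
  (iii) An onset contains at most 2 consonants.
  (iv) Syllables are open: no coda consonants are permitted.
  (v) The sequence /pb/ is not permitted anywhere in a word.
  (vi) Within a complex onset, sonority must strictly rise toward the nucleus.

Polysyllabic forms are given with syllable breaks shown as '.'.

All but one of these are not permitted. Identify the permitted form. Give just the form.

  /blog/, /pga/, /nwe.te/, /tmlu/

/blog/ — violates constraint (iv): syllable 1 coda /g/ has 1 consonant (> 0) → not permitted
/pga/ — violates constraint (vi): syllable 1 onset /pg/: /p/ (stop, 1) → /g/ (stop, 1) does not rise → not permitted
/nwe.te/ — σ1 onset /nw/ (3→5 rises), coda /∅/ ok; σ2 onset /t/, coda /∅/ ok → permitted
/tmlu/ — violates constraint (iii): syllable 1 onset /tml/ has 3 consonants (> 2) → not permitted

/nwe.te/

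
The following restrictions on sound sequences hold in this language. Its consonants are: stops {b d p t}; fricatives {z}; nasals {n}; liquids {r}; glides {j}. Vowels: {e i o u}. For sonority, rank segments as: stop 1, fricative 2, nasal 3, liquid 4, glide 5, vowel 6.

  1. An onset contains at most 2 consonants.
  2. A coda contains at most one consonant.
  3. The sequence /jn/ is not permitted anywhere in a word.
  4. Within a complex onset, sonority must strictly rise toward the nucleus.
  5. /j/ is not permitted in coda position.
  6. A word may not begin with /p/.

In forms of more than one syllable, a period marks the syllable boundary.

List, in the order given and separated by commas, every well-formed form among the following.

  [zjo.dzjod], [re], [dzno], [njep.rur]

[re], [njep.rur]

[zjo.dzjod] — violates constraint 1: syllable 2 onset /dzj/ has 3 consonants (> 2) → ill-formed
[re] — σ1 onset /r/, coda /∅/ ok → well-formed
[dzno] — violates constraint 1: syllable 1 onset /dzn/ has 3 consonants (> 2) → ill-formed
[njep.rur] — σ1 onset /nj/ (3→5 rises), coda /p/ ok; σ2 onset /r/, coda /r/ ok → well-formed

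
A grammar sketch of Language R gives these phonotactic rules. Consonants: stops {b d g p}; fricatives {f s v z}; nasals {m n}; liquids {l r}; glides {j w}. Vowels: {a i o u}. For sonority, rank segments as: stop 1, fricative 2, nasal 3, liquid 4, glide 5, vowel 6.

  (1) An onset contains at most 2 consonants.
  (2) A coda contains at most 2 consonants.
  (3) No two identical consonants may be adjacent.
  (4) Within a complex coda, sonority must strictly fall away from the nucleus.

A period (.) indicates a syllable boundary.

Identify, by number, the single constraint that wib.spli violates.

wib.spli: syllable 2 onset /spl/ has 3 consonants (> 2).
This is a violation of constraint 1: "An onset contains at most 2 consonants."
The remaining constraints (2, 3, 4) are satisfied.

1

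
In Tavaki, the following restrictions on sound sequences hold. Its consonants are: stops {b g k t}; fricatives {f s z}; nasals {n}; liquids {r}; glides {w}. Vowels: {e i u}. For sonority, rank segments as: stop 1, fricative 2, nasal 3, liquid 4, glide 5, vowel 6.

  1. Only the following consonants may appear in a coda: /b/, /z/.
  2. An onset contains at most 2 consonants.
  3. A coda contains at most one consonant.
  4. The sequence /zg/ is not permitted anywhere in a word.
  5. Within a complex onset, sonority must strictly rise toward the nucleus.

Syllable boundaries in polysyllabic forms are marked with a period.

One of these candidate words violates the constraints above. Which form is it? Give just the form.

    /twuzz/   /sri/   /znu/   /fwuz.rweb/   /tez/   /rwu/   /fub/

/twuzz/ — violates constraint 3: syllable 1 coda /zz/ has 2 consonants (> 1) → illicit
/sri/ — σ1 onset /sr/ (2→4 rises), coda /∅/ ok → licit
/znu/ — σ1 onset /zn/ (2→3 rises), coda /∅/ ok → licit
/fwuz.rweb/ — σ1 onset /fw/ (2→5 rises), coda /z/ ok; σ2 onset /rw/ (4→5 rises), coda /b/ ok → licit
/tez/ — σ1 onset /t/, coda /z/ ok → licit
/rwu/ — σ1 onset /rw/ (4→5 rises), coda /∅/ ok → licit
/fub/ — σ1 onset /f/, coda /b/ ok → licit

/twuzz/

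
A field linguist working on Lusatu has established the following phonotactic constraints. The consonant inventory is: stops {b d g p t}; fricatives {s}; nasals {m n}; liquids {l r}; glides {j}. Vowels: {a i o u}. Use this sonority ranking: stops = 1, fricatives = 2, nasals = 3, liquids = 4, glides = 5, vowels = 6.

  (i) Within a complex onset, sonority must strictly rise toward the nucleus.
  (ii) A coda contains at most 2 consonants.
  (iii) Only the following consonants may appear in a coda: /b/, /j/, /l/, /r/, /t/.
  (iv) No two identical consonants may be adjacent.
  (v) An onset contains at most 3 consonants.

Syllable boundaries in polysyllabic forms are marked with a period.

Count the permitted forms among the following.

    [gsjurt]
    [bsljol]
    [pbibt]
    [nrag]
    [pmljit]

[gsjurt] — σ1 onset /gsj/ (1→2→5 rises), coda /rt/ (2C) ok → permitted
[bsljol] — violates constraint (v): syllable 1 onset /bslj/ has 4 consonants (> 3) → not permitted
[pbibt] — violates constraint (i): syllable 1 onset /pb/: /p/ (stop, 1) → /b/ (stop, 1) does not rise → not permitted
[nrag] — violates constraint (iii): syllable 1 coda contains /g/, which is not a licensed coda consonant → not permitted
[pmljit] — violates constraint (v): syllable 1 onset /pmlj/ has 4 consonants (> 3) → not permitted
Permitted: [gsjurt] → 1.

1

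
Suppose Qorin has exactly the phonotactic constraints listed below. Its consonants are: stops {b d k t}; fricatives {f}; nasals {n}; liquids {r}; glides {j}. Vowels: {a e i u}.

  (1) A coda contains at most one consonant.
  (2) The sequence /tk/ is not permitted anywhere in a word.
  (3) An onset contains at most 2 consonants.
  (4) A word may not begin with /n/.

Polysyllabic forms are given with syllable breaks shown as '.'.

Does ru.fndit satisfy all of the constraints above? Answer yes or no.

ru.fndit — violates constraint 3: syllable 2 onset /fnd/ has 3 consonants (> 2) → illicit

no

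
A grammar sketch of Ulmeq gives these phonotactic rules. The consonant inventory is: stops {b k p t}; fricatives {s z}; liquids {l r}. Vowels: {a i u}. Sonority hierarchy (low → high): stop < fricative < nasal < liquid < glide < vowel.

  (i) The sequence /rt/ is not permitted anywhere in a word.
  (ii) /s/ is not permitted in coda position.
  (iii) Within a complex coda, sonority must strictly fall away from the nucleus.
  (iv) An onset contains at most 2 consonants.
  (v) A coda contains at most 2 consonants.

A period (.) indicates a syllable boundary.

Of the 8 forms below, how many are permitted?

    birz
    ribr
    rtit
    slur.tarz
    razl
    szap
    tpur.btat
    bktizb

birz — σ1 onset /b/, coda /rz/ (4→2 falls) ok → permitted
ribr — violates constraint (iii): syllable 1 coda /br/: /b/ (stop, 1) → /r/ (liquid, 4) does not fall → not permitted
rtit — violates constraint (i): contains banned sequence /rt/ → not permitted
slur.tarz — violates constraint (i): contains banned sequence /rt/ → not permitted
razl — violates constraint (iii): syllable 1 coda /zl/: /z/ (fricative, 2) → /l/ (liquid, 4) does not fall → not permitted
szap — σ1 onset /sz/ (2C), coda /p/ ok → permitted
tpur.btat — σ1 onset /tp/ (2C), coda /r/ ok; σ2 onset /bt/ (2C), coda /t/ ok → permitted
bktizb — violates constraint (iv): syllable 1 onset /bkt/ has 3 consonants (> 2) → not permitted
Permitted: birz, szap, tpur.btat → 3.

3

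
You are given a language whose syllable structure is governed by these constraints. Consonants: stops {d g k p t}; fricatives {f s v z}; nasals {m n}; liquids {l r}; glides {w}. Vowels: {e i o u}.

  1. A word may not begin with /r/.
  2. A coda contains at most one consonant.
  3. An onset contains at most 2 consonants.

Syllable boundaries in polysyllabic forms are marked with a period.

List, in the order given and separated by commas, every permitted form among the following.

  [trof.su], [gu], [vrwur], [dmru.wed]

[trof.su], [gu]

[trof.su] — σ1 onset /tr/ (2C), coda /f/ ok; σ2 onset /s/, coda /∅/ ok → permitted
[gu] — σ1 onset /g/, coda /∅/ ok → permitted
[vrwur] — violates constraint 3: syllable 1 onset /vrw/ has 3 consonants (> 2) → not permitted
[dmru.wed] — violates constraint 3: syllable 1 onset /dmr/ has 3 consonants (> 2) → not permitted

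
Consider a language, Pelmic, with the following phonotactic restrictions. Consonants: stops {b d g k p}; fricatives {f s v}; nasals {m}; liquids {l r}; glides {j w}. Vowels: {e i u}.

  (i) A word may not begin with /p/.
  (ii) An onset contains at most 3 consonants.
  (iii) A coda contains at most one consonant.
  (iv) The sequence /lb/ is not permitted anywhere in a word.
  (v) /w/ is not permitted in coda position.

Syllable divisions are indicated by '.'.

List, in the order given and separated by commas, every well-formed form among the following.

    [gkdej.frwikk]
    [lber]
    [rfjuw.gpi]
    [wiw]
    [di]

[di]

[gkdej.frwikk] — violates constraint (iii): syllable 2 coda /kk/ has 2 consonants (> 1) → ill-formed
[lber] — violates constraint (iv): contains banned sequence /lb/ → ill-formed
[rfjuw.gpi] — violates constraint (v): syllable 1 coda contains /w/ → ill-formed
[wiw] — violates constraint (v): syllable 1 coda contains /w/ → ill-formed
[di] — σ1 onset /d/, coda /∅/ ok → well-formed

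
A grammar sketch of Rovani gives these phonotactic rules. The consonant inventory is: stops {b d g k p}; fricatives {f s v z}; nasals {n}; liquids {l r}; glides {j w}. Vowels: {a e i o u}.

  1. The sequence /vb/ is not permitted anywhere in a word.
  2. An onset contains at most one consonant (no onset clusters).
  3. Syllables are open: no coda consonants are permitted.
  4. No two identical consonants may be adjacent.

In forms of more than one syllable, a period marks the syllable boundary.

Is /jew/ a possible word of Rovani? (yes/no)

/jew/ — violates constraint 3: syllable 1 coda /w/ has 1 consonant (> 0) → not permitted

no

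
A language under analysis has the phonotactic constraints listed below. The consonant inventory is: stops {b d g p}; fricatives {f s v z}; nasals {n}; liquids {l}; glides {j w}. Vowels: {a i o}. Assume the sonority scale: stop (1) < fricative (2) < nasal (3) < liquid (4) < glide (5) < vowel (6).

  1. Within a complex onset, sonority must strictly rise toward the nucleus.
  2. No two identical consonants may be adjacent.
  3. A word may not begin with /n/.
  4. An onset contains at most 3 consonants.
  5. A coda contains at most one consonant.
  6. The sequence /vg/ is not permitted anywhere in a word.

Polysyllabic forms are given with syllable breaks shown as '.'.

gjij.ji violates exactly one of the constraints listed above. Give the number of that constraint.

gjij.ji: adjacent identical consonants /jj/.
This is a violation of constraint 2: "No two identical consonants may be adjacent."
The remaining constraints (1, 3, 4, 5, 6) are satisfied.

2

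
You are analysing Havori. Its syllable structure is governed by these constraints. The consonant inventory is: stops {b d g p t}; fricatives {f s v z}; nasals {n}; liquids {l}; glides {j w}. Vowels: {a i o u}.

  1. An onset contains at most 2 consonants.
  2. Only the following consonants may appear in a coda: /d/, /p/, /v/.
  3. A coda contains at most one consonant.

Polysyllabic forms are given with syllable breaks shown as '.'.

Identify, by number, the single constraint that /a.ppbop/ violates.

1

/a.ppbop/: syllable 2 onset /ppb/ has 3 consonants (> 2).
This is a violation of constraint 1: "An onset contains at most 2 consonants."
The remaining constraints (2, 3) are satisfied.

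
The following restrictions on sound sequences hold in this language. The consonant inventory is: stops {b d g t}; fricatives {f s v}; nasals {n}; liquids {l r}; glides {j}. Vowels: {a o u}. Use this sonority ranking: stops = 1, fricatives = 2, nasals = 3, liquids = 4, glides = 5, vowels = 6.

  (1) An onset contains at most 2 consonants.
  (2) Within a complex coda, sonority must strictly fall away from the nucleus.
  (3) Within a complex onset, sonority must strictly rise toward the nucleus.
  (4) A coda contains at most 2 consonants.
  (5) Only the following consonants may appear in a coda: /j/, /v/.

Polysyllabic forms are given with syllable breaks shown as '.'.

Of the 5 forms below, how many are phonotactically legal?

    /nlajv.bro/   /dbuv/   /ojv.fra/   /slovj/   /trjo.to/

/nlajv.bro/ — σ1 onset /nl/ (3→4 rises), coda /jv/ (5→2 falls) ok; σ2 onset /br/ (1→4 rises), coda /∅/ ok → phonotactically legal
/dbuv/ — violates constraint 3: syllable 1 onset /db/: /d/ (stop, 1) → /b/ (stop, 1) does not rise → phonotactically illegal
/ojv.fra/ — σ1 onset /∅/, coda /jv/ (5→2 falls) ok; σ2 onset /fr/ (2→4 rises), coda /∅/ ok → phonotactically legal
/slovj/ — violates constraint 2: syllable 1 coda /vj/: /v/ (fricative, 2) → /j/ (glide, 5) does not fall → phonotactically illegal
/trjo.to/ — violates constraint 1: syllable 1 onset /trj/ has 3 consonants (> 2) → phonotactically illegal
Phonotactically legal: /nlajv.bro/, /ojv.fra/ → 2.

2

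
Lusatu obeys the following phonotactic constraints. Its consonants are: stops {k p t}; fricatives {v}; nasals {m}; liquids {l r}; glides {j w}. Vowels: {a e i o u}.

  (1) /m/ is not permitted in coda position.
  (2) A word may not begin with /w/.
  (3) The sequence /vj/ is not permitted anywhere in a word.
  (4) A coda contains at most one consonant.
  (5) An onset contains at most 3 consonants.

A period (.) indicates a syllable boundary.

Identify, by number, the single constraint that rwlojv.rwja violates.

4

rwlojv.rwja: syllable 1 coda /jv/ has 2 consonants (> 1).
This is a violation of constraint 4: "A coda contains at most one consonant."
The remaining constraints (1, 2, 3, 5) are satisfied.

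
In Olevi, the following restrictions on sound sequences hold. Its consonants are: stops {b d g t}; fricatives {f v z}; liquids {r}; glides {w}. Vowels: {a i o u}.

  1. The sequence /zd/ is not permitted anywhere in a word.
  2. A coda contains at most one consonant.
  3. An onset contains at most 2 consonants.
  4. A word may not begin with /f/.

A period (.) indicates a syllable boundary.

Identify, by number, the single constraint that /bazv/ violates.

2

/bazv/: syllable 1 coda /zv/ has 2 consonants (> 1).
This is a violation of constraint 2: "A coda contains at most one consonant."
The remaining constraints (1, 3, 4) are satisfied.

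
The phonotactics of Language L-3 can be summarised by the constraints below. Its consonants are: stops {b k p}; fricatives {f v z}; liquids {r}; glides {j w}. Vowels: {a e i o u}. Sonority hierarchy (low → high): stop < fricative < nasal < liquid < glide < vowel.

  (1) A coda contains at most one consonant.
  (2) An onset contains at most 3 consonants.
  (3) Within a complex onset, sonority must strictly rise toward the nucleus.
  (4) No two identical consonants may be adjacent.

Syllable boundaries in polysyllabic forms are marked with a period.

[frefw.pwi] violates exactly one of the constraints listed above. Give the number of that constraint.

1

[frefw.pwi]: syllable 1 coda /fw/ has 2 consonants (> 1).
This is a violation of constraint 1: "A coda contains at most one consonant."
The remaining constraints (2, 3, 4) are satisfied.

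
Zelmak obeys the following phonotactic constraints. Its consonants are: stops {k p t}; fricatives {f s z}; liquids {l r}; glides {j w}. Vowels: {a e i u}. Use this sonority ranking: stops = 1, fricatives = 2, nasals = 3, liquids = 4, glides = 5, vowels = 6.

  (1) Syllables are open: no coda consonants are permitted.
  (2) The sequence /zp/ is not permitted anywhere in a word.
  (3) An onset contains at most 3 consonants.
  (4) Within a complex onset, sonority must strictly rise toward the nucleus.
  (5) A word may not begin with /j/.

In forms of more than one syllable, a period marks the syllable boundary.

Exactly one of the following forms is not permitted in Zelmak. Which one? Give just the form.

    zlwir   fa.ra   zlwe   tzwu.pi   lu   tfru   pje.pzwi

zlwir

zlwir — violates constraint 1: syllable 1 coda /r/ has 1 consonant (> 0) → not permitted
fa.ra — σ1 onset /f/, coda /∅/ ok; σ2 onset /r/, coda /∅/ ok → permitted
zlwe — σ1 onset /zlw/ (2→4→5 rises), coda /∅/ ok → permitted
tzwu.pi — σ1 onset /tzw/ (1→2→5 rises), coda /∅/ ok; σ2 onset /p/, coda /∅/ ok → permitted
lu — σ1 onset /l/, coda /∅/ ok → permitted
tfru — σ1 onset /tfr/ (1→2→4 rises), coda /∅/ ok → permitted
pje.pzwi — σ1 onset /pj/ (1→5 rises), coda /∅/ ok; σ2 onset /pzw/ (1→2→5 rises), coda /∅/ ok → permitted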